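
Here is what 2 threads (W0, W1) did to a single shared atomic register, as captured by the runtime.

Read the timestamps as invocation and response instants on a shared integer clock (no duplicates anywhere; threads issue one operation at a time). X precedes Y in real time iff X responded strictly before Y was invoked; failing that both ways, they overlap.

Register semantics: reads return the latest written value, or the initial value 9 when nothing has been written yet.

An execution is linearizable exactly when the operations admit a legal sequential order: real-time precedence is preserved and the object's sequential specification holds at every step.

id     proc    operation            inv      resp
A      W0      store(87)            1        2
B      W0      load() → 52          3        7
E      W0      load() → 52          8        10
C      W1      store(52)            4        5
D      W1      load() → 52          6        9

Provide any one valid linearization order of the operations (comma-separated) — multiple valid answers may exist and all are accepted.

1. A store(87), leaving value 87
2. C store(52), leaving value 52
3. B load() → 52, leaving value 52
4. D load() → 52, leaving value 52
5. E load() → 52, leaving value 52

A, C, B, D, E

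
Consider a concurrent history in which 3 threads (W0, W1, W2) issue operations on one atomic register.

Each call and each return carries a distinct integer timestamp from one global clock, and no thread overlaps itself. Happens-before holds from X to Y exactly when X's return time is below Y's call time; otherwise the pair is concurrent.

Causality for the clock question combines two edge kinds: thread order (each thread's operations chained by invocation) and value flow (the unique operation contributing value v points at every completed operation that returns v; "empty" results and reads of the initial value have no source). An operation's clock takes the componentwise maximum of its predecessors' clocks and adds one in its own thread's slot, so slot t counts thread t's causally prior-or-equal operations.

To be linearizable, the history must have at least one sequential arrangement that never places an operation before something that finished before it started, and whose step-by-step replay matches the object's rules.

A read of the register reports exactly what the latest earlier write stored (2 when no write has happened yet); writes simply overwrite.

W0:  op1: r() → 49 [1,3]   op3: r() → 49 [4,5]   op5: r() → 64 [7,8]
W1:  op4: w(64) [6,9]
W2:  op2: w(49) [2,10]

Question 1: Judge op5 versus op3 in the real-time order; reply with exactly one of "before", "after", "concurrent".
op5 spans [7,8], op3 spans [4,5]
resp(op3)=5 < inv(op5)=7

after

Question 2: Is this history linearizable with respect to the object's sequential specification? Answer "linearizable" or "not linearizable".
one valid linearization: op2, op1, op3, op4, op5
after step 1 (op2 w(49)): value 49
after step 2 (op1 r() → 49): value 49
after step 3 (op3 r() → 49): value 49
after step 4 (op4 w(64)): value 64
after step 5 (op5 r() → 64): value 64

linearizable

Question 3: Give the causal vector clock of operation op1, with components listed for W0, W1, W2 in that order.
op2, invoked 2, has no incoming edges; only W2's bump applies → (0, 0, 1)
op4, invoked 6, has no incoming edges; only W1's bump applies → (0, 1, 0)
op1 (invocation 1): componentwise max over VC(op2)=(0, 0, 1), +1 at W0, giving (1, 0, 1)
op3 (invocation 4): componentwise max over VC(op1)=(1, 0, 1), VC(op2)=(0, 0, 1), +1 at W0, giving (2, 0, 1)
op5 (invocation 7): componentwise max over VC(op3)=(2, 0, 1), VC(op4)=(0, 1, 0), +1 at W0, giving (3, 1, 1)
target: VC(op1) = (1, 0, 1)

(1, 0, 1)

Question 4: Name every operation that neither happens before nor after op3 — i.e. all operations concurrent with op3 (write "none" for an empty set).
op3 runs from 4 to 5; window-overlapping ops are concurrent
op1 [1,3]: before
op2 [2,10]: concurrent
op4 [6,9]: after
op5 [7,8]: after

op2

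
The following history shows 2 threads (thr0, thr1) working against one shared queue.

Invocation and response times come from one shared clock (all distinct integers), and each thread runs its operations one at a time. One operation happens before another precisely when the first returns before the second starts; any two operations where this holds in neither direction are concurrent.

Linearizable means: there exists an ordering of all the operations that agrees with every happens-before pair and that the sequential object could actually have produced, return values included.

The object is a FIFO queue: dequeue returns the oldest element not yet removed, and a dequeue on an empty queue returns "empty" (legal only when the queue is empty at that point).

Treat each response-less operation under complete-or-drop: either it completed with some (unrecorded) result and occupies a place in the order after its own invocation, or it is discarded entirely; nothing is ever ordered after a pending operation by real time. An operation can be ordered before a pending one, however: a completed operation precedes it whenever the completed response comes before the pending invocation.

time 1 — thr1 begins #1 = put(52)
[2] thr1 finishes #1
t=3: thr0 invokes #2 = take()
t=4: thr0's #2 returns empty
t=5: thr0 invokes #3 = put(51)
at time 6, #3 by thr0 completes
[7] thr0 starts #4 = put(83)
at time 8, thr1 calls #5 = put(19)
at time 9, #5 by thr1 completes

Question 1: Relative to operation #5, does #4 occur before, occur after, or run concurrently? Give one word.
concurrent

#4 spans [7,…), #5 spans [8,9]
the intervals overlap in both directions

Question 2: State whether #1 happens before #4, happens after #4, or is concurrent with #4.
before

#1 spans [1,2], #4 spans [7,…)
resp(#1)=2 < inv(#4)=7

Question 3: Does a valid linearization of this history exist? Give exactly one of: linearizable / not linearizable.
not linearizable

prefix check: 1..3 passes, 1..4 fails once #2's time-4 response joins
the completed operations (2 total) allow one real-time order; the queue replay rejects it
one such order, #1, #2, breaks at step 2 where #2 take() → empty is illegal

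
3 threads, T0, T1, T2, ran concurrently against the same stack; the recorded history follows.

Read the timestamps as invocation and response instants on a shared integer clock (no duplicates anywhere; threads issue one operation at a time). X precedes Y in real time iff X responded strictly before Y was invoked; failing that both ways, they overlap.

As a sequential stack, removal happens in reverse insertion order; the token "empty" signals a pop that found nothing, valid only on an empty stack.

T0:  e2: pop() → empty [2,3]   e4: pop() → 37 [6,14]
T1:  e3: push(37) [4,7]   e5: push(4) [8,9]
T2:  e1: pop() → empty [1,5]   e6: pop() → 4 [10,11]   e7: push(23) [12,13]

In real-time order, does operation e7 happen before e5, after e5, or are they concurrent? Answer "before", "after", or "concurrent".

e7 spans [12,13], e5 spans [8,9]
resp(e5)=9 < inv(e7)=12

after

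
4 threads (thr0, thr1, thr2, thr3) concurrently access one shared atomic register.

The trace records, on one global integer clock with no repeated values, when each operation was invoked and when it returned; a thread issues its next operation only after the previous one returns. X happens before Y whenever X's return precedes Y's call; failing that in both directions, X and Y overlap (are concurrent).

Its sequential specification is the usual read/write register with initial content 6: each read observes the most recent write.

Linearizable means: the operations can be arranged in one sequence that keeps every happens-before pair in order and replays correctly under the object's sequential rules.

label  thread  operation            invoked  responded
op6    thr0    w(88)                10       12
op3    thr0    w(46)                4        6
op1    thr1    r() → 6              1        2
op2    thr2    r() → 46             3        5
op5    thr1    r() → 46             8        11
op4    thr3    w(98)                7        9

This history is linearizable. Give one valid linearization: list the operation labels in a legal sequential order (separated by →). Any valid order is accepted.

1. op1 r() → 6, leaving value 6
2. op3 w(46), leaving value 46
3. op2 r() → 46, leaving value 46
4. op5 r() → 46, leaving value 46
5. op4 w(98), leaving value 98
6. op6 w(88), leaving value 88

op1 → op3 → op2 → op5 → op4 → op6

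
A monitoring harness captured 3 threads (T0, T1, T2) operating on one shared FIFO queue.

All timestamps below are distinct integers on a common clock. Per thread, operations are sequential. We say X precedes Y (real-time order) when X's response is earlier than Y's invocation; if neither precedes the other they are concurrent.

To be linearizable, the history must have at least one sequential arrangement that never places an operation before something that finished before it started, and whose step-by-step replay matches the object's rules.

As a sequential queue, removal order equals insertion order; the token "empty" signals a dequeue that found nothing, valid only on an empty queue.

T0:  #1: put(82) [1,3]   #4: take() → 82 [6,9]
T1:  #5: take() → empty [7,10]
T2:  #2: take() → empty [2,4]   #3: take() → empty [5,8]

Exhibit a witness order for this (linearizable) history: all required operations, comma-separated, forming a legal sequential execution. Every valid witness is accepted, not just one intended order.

step 1: #2 take() → empty — queue <>
step 2: #1 put(82) — queue <82>
step 3: #4 take() → 82 — queue <>
step 4: #3 take() → empty — queue <>
step 5: #5 take() → empty — queue <>

#2, #1, #4, #3, #5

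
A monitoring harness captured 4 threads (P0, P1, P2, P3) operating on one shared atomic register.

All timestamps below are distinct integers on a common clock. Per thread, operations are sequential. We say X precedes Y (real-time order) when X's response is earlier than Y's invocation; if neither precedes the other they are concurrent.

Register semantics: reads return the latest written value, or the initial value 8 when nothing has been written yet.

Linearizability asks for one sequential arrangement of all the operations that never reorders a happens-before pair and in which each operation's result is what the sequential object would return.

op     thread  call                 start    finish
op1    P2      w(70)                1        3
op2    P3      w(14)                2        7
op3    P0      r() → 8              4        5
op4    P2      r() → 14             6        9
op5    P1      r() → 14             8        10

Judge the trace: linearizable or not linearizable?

through event 4 a valid linearization exists; event 5 (op3 responding at time 5) ends that
the sole real-time-consistent order of 2 completed operations fails the atomic register replay
no escape via the 1 pending operation (op2): every completion choice fails
take op1, op3 (pending dropped): step 2 already fails, because op3 r() → 8 cannot occur there

not linearizable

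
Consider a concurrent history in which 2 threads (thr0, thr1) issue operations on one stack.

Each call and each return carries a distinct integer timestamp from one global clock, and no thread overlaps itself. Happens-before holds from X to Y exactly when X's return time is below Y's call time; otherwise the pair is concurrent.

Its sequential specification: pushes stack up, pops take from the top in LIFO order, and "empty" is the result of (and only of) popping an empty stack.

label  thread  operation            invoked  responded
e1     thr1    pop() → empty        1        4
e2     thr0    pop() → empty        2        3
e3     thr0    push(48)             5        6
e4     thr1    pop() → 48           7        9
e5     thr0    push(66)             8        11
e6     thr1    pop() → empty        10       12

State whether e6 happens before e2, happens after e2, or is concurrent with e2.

after

e6 spans [10,12], e2 spans [2,3]
resp(e2)=3 < inv(e6)=10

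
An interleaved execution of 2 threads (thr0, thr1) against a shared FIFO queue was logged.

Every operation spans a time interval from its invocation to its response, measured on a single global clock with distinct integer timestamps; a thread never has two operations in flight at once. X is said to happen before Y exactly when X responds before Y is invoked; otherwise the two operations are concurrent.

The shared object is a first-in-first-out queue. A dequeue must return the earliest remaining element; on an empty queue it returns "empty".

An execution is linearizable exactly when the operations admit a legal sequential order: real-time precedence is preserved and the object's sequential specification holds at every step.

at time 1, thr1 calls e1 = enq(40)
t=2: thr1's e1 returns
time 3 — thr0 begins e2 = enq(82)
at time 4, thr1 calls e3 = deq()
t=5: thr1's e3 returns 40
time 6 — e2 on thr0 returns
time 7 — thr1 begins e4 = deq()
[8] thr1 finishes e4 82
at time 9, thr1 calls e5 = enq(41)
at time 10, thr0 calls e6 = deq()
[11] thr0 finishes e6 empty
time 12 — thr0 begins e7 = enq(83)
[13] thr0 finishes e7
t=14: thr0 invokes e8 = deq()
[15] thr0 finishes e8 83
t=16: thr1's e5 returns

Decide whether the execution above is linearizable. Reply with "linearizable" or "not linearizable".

one valid linearization: e1, e2, e3, e4, e6, e7, e5, e8
1. e1 enq(40), leaving queue <40>
2. e2 enq(82), leaving queue <40,82>
3. e3 deq() → 40, leaving queue <82>
4. e4 deq() → 82, leaving queue <>
5. e6 deq() → empty, leaving queue <>
6. e7 enq(83), leaving queue <83>
7. e5 enq(41), leaving queue <83,41>
8. e8 deq() → 83, leaving queue <41>

linearizable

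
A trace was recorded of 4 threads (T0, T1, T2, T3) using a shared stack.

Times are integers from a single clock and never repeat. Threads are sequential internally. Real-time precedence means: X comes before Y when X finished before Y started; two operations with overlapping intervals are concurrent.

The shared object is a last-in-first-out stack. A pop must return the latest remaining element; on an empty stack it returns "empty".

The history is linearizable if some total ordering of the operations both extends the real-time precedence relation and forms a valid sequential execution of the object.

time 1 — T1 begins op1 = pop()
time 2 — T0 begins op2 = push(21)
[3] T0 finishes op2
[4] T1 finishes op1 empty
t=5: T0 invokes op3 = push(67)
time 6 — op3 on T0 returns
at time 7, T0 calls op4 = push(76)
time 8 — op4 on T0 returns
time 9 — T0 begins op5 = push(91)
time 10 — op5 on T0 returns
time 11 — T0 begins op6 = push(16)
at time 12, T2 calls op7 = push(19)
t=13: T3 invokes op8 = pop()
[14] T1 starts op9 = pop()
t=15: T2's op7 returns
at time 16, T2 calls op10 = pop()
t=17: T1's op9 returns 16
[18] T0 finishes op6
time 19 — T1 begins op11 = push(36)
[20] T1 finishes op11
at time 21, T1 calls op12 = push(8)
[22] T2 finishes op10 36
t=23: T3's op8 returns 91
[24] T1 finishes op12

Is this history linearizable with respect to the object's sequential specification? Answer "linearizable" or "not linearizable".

linearizable

one valid linearization: op1, op2, op3, op4, op5, op6, op9, op8, op7, op11, op10, op12
1. op1 pop() → empty, leaving stack <>
2. op2 push(21), leaving stack <21>
3. op3 push(67), leaving stack <21,67>
4. op4 push(76), leaving stack <21,67,76>
5. op5 push(91), leaving stack <21,67,76,91>
6. op6 push(16), leaving stack <21,67,76,91,16>
7. op9 pop() → 16, leaving stack <21,67,76,91>
8. op8 pop() → 91, leaving stack <21,67,76>
9. op7 push(19), leaving stack <21,67,76,19>
10. op11 push(36), leaving stack <21,67,76,19,36>
11. op10 pop() → 36, leaving stack <21,67,76,19>
12. op12 push(8), leaving stack <21,67,76,19,8>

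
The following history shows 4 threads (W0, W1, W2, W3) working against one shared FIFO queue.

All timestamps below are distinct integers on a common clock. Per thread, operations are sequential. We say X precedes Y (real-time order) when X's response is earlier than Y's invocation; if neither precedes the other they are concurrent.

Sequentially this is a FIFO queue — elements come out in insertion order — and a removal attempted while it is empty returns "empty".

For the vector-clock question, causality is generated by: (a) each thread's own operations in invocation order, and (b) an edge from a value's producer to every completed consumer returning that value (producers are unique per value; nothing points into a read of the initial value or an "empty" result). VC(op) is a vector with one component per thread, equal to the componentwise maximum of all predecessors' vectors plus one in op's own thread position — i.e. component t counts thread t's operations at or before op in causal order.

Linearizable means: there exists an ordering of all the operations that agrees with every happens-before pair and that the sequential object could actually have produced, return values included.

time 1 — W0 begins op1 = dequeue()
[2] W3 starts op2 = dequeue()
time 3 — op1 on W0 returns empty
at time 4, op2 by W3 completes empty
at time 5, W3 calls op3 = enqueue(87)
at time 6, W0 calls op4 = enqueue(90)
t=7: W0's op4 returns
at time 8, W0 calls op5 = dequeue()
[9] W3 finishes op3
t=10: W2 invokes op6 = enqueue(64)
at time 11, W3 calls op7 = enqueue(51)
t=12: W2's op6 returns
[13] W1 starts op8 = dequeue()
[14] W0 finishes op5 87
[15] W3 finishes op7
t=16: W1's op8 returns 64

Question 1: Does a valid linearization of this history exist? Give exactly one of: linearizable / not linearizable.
not linearizable

prefix check: 1..15 passes, 1..16 fails once op8's time-16 response joins
all 54 real-time-respecting orders fail — 8 completed FIFO queue operations, no legal replay
sample order op1, op2, op3, op4, op5, op6, op7, op8 stalls at step 8 — op8 dequeue() → 64 has no legal effect
sample order op1, op2, op3, op4, op5, op6, op8, op7 stalls at step 7 — op8 dequeue() → 64 has no legal effect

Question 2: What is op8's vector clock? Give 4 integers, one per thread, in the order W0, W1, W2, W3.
Answer: (0, 1, 1, 0)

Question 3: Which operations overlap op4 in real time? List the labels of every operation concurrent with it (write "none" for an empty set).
Answer: op3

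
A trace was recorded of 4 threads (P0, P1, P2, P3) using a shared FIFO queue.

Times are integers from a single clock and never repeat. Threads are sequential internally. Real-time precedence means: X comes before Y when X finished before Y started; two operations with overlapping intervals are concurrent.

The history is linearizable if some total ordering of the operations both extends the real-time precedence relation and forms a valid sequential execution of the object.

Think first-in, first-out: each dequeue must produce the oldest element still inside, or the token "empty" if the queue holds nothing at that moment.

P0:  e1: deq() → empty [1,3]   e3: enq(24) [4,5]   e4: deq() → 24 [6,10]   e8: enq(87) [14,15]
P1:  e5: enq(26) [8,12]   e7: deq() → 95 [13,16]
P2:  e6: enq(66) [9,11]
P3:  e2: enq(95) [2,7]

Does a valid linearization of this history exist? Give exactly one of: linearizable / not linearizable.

linearizable

one valid linearization: e1, e3, e2, e4, e5, e6, e7, e8
1. e1 deq() → empty, leaving queue <>
2. e3 enq(24), leaving queue <24>
3. e2 enq(95), leaving queue <24,95>
4. e4 deq() → 24, leaving queue <95>
5. e5 enq(26), leaving queue <95,26>
6. e6 enq(66), leaving queue <95,26,66>
7. e7 deq() → 95, leaving queue <26,66>
8. e8 enq(87), leaving queue <26,66,87>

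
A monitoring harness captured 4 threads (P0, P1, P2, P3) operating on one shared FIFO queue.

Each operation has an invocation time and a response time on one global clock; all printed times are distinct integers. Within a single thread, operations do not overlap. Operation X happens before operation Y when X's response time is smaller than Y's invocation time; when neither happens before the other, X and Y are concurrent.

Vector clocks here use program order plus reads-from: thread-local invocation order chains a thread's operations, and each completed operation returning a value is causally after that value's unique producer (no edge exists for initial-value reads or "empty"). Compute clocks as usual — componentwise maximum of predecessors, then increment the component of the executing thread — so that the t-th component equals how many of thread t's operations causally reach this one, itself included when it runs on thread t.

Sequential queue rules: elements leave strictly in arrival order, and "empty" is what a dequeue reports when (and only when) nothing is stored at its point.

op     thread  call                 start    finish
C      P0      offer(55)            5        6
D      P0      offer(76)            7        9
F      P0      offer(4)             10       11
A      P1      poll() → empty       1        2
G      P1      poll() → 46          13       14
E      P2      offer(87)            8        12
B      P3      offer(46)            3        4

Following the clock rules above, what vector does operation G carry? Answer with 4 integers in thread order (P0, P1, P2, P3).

(0, 2, 0, 1)

B (invocation 3): nothing precedes it; P3's component alone gives (0, 0, 0, 1)
E (invocation 8): nothing precedes it; P2's component alone gives (0, 0, 1, 0)
A (invocation 1): nothing precedes it; P1's component alone gives (0, 1, 0, 0)
C (invocation 5): nothing precedes it; P0's component alone gives (1, 0, 0, 0)
from VC(C)=(1, 0, 0, 0), D (invoked 7) maxes components and bumps P0 → (2, 0, 0, 0)
from VC(A)=(0, 1, 0, 0), VC(B)=(0, 0, 0, 1), G (invoked 13) maxes components and bumps P1 → (0, 2, 0, 1)
from VC(D)=(2, 0, 0, 0), F (invoked 10) maxes components and bumps P0 → (3, 0, 0, 0)
target: VC(G) = (0, 2, 0, 1)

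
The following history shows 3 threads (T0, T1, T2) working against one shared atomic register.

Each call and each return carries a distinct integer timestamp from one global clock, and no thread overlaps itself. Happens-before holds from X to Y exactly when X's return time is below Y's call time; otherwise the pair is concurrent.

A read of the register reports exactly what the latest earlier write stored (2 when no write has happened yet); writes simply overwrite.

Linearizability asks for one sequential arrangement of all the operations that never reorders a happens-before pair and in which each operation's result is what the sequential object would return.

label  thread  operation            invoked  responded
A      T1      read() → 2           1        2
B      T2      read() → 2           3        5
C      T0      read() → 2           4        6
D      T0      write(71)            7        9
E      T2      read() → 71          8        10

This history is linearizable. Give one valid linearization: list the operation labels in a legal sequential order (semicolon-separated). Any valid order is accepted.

A; B; C; D; E

step 1: A read() → 2 — value 2
step 2: B read() → 2 — value 2
step 3: C read() → 2 — value 2
step 4: D write(71) — value 71
step 5: E read() → 71 — value 71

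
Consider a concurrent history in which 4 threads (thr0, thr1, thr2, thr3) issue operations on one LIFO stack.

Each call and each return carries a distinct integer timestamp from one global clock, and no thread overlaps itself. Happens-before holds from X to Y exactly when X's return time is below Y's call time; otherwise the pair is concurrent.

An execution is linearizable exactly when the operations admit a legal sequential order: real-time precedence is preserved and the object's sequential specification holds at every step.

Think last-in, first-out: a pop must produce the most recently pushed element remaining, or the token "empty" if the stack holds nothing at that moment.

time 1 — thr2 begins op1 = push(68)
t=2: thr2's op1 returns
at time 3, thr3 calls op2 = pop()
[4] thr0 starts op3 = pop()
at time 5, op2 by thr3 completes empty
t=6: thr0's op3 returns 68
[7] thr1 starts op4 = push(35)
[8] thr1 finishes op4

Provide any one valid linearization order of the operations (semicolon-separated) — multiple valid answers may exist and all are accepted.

after step 1 (op1 push(68)): stack <68>
after step 2 (op3 pop() → 68): stack <>
after step 3 (op2 pop() → empty): stack <>
after step 4 (op4 push(35)): stack <35>

op1; op3; op2; op4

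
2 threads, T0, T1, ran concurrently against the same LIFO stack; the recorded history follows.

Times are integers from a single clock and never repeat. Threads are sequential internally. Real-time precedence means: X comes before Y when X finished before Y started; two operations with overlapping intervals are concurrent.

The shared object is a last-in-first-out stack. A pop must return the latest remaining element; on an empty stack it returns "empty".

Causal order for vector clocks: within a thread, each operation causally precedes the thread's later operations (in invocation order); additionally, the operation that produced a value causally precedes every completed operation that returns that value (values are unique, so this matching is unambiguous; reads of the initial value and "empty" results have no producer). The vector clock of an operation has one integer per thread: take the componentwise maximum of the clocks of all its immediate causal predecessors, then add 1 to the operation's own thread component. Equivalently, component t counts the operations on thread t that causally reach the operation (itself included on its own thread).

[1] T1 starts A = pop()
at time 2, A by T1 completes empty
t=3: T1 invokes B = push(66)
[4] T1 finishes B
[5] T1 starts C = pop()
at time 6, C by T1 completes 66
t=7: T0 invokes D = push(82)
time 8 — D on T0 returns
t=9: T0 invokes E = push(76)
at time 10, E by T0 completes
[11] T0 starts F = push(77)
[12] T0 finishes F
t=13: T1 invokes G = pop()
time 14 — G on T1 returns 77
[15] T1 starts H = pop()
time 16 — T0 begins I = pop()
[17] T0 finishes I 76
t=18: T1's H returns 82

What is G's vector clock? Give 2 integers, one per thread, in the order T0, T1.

(3, 4)

invoked at 1, A has no predecessors; its own T1 bump gives (0, 1)
invoked at 7, D has no predecessors; its own T0 bump gives (1, 0)
invoked at 3, B merges VC(A)=(0, 1) and bumps T1's slot → (0, 2)
invoked at 9, E merges VC(D)=(1, 0) and bumps T0's slot → (2, 0)
invoked at 5, C merges VC(B)=(0, 2) and bumps T1's slot → (0, 3)
invoked at 11, F merges VC(E)=(2, 0) and bumps T0's slot → (3, 0)
invoked at 16, I merges VC(E)=(2, 0), VC(F)=(3, 0) and bumps T0's slot → (4, 0)
invoked at 13, G merges VC(C)=(0, 3), VC(F)=(3, 0) and bumps T1's slot → (3, 4)
invoked at 15, H merges VC(D)=(1, 0), VC(G)=(3, 4) and bumps T1's slot → (3, 5)
target: VC(G) = (3, 4)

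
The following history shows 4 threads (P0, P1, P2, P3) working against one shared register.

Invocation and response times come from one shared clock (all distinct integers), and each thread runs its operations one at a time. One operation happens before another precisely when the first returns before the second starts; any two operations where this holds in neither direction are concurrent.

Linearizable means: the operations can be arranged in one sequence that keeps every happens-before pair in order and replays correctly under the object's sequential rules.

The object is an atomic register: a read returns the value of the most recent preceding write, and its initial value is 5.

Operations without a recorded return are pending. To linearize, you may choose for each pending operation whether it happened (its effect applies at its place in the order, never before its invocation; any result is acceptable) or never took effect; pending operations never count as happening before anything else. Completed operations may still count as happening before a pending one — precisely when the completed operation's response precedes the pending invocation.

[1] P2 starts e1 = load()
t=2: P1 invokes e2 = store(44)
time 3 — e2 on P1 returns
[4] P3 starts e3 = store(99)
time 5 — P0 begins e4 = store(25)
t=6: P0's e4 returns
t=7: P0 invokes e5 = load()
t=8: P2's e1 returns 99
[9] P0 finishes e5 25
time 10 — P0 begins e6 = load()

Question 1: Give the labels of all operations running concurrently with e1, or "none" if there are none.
e2, e3, e4, e5

overlap test against e1 [1,8]: concurrent iff the interval meets 1..8
e2 [2,3]: concurrent
e3 [4,…): concurrent
e4 [5,6]: concurrent
e5 [7,9]: concurrent
e6 [10,…): after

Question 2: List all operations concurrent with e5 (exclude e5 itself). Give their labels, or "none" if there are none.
e1, e3

e5 spans [7,9]: anything still running between times 7 and 9 counts as concurrent
e1 [1,8]: concurrent
e2 [2,3]: before
e3 [4,…): concurrent
e4 [5,6]: before
e6 [10,…): after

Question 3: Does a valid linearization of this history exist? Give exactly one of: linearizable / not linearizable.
linearizable

a witness: e2, e3, e1, e4, e5
step 1: e2 store(44) — value 44
step 2: e3 store(99) (pending, included) — value 99
step 3: e1 load() → 99 — value 99
step 4: e4 store(25) — value 25
step 5: e5 load() → 25 — value 25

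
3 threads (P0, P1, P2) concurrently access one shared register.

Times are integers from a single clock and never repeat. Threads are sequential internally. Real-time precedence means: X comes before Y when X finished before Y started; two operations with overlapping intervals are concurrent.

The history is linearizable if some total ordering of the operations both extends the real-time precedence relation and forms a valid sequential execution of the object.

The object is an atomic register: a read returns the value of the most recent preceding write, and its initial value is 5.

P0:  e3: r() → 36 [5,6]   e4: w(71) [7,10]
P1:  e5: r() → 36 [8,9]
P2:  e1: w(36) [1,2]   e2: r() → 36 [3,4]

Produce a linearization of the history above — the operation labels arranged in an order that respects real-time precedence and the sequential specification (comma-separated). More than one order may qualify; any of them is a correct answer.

e1, e2, e3, e5, e4

1. e1 w(36), leaving value 36
2. e2 r() → 36, leaving value 36
3. e3 r() → 36, leaving value 36
4. e5 r() → 36, leaving value 36
5. e4 w(71), leaving value 71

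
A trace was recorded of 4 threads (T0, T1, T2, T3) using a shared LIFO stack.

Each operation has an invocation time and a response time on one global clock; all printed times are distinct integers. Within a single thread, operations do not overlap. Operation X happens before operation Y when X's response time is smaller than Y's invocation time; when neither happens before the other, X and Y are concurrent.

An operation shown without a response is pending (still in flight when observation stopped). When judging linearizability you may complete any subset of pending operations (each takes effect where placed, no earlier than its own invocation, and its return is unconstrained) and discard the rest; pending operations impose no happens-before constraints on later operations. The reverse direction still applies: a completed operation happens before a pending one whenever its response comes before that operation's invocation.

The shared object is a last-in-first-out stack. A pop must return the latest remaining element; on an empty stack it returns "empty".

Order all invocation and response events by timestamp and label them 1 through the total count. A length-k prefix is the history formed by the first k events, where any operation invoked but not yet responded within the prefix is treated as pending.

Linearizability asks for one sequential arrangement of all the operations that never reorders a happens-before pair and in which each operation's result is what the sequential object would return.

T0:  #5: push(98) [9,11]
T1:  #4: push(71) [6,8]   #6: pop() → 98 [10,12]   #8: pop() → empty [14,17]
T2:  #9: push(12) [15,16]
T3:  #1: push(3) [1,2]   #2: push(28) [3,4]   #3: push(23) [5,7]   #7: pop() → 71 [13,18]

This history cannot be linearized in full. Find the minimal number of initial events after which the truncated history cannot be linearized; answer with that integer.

a valid linearization of events 1..16 exists, for instance #1, #2, #3, #4, #5, #6, #7, #8, #9:
after step 1 (#1 push(3)): stack <3>
after step 2 (#2 push(28)): stack <3,28>
after step 3 (#3 push(23)): stack <3,28,23>
after step 4 (#4 push(71)): stack <3,28,23,71>
after step 5 (#5 push(98)): stack <3,28,23,71,98>
after step 6 (#6 pop() → 98): stack <3,28,23,71>
after step 7 (#7 pop() (pending, included)): stack <3,28,23>
after step 8 (#8 pop() (pending, included)): stack <3,28>
after step 9 (#9 push(12)): stack <3,28,12>
once event 17 joins (#8's response, time 17), exhaustive search finds no witness
every completion of the 1 pending operation (#7) was checked; none linearizes
take #1, #2, #3, #4, #5, #6, #8, #9 (pending dropped): step 7 already fails, because #8 pop() → empty cannot occur there
take #1, #2, #3, #4, #5, #6, #9, #8 (pending dropped): step 8 already fails, because #8 pop() → empty cannot occur there

17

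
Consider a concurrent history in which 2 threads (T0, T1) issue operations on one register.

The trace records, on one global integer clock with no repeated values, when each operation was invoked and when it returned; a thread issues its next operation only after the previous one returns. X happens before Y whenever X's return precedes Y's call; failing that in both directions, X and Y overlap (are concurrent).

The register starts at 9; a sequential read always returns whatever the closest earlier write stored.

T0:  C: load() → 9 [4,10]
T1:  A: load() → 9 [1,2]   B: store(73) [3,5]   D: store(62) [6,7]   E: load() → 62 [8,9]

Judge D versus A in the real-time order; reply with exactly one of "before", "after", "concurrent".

D spans [6,7], A spans [1,2]
resp(A)=2 < inv(D)=6

after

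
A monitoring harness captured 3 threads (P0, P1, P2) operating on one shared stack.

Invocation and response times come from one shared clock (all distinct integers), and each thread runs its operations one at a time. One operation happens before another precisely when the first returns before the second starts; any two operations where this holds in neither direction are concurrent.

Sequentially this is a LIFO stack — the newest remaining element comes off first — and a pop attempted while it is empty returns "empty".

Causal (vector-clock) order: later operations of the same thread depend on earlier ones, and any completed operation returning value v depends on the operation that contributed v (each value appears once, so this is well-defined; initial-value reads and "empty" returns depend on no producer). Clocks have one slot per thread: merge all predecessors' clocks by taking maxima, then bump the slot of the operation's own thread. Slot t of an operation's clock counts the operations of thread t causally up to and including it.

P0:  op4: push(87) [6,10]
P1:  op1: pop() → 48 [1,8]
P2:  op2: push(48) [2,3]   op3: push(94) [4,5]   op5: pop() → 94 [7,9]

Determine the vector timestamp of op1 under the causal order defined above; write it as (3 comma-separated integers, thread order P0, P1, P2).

(0, 1, 1)

no predecessors for op2 (invoked 2): P2 increments from zero → (0, 0, 1)
no predecessors for op4 (invoked 6): P0 increments from zero → (1, 0, 0)
VC(op3, invoked at 4): max of VC(op2)=(0, 0, 1), then +1 on thread P2 → (0, 0, 2)
VC(op1, invoked at 1): max of VC(op2)=(0, 0, 1), then +1 on thread P1 → (0, 1, 1)
VC(op5, invoked at 7): max of VC(op3)=(0, 0, 2), then +1 on thread P2 → (0, 0, 3)
target: VC(op1) = (0, 1, 1)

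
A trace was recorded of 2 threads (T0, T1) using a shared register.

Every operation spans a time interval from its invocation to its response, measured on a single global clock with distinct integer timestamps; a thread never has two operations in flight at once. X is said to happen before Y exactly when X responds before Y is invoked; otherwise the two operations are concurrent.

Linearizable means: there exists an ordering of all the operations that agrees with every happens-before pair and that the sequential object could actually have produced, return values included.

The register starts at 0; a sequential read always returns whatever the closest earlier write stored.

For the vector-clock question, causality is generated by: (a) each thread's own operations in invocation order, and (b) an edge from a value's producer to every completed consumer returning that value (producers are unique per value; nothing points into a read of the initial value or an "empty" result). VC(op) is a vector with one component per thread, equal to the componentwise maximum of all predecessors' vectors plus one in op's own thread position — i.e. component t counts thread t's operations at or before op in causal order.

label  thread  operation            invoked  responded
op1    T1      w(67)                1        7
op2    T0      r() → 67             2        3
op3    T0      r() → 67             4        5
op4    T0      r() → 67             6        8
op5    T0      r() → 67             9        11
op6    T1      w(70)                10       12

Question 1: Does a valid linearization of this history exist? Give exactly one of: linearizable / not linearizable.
one valid linearization: op1, op2, op3, op4, op5, op6
step 1: op1 w(67) — value 67
step 2: op2 r() → 67 — value 67
step 3: op3 r() → 67 — value 67
step 4: op4 r() → 67 — value 67
step 5: op5 r() → 67 — value 67
step 6: op6 w(70) — value 70

linearizable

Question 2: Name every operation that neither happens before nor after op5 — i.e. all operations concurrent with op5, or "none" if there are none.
op5 spans [9,11]: anything still running between times 9 and 11 counts as concurrent
op1 [1,7]: before
op2 [2,3]: before
op3 [4,5]: before
op4 [6,8]: before
op6 [10,12]: concurrent

op6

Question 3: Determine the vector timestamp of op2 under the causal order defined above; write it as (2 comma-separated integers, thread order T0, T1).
op1 (invocation 1): nothing precedes it; T1's component alone gives (0, 1)
op6 (invocation 10): componentwise max over VC(op1)=(0, 1), +1 at T1, giving (0, 2)
op2 (invocation 2): componentwise max over VC(op1)=(0, 1), +1 at T0, giving (1, 1)
op3 (invocation 4): componentwise max over VC(op1)=(0, 1), VC(op2)=(1, 1), +1 at T0, giving (2, 1)
op4 (invocation 6): componentwise max over VC(op1)=(0, 1), VC(op3)=(2, 1), +1 at T0, giving (3, 1)
op5 (invocation 9): componentwise max over VC(op1)=(0, 1), VC(op4)=(3, 1), +1 at T0, giving (4, 1)
target: VC(op2) = (1, 1)

(1, 1)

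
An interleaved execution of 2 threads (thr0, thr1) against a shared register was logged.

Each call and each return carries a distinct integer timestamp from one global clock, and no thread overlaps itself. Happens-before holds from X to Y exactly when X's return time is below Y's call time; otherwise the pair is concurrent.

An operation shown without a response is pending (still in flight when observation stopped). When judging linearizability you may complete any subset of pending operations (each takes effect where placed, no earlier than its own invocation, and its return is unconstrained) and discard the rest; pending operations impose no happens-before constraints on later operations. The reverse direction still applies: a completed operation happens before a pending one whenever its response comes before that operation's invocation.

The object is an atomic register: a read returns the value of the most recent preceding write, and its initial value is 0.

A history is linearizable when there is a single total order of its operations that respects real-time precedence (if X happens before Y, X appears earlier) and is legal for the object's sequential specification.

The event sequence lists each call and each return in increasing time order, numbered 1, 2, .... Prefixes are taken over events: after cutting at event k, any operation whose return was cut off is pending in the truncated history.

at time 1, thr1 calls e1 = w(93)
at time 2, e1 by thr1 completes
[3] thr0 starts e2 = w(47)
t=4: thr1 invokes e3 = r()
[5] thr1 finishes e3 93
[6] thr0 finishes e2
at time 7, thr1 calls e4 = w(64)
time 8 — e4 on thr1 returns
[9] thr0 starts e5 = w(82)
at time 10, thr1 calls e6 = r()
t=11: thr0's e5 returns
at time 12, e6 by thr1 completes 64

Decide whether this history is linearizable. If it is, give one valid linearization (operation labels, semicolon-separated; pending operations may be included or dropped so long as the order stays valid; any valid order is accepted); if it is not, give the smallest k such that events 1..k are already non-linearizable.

after step 1 (e1 w(93)): value 93
after step 2 (e3 r() → 93): value 93
after step 3 (e2 w(47)): value 47
after step 4 (e4 w(64)): value 64
after step 5 (e6 r() → 64): value 64
after step 6 (e5 w(82)): value 82

linearizable — witness: e1; e3; e2; e4; e6; e5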